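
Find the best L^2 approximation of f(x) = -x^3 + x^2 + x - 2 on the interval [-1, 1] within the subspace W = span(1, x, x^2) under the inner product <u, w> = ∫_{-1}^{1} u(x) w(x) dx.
g(x) = x^2 + 2*x/5 - 2

The best approximation g ∈ W is the orthogonal projection of f onto W. Writing g = a_0 + a_1 x + a_2 x^2, the coefficients solve the normal equations G · a = b where
  G_{ij} = <φ_i, φ_j> and b_i = <f, φ_i>, with φ_0 = 1, φ_1 = x, φ_2 = x^2.
G =
  [2, 0, 2/3]
  [0, 2/3, 0]
  [2/3, 0, 2/5],
b = (-10/3, 4/15, -14/15).
Solving gives a_0 = -2, a_1 = 2/5, a_2 = 1, so
  g(x) = x^2 + 2*x/5 - 2.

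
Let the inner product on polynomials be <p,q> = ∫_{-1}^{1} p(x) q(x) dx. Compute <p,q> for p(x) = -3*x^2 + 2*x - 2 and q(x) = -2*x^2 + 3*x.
<p,q> = 136/15

Expand the product: p(x)·q(x) = 6*x^4 - 13*x^3 + 10*x^2 - 6*x.
∫_{-1}^{1} of each monomial x^k gives [2/(k+1) if k even, 0 if k odd]. Integrating term-by-term (or equivalently evaluating the antiderivative F(x) = 6*x^5/5 - 13*x^4/4 + 10*x^3/3 - 3*x^2 at the endpoints):
  F(1) − F(−1) = -103/60 − (-647/60) = 136/15.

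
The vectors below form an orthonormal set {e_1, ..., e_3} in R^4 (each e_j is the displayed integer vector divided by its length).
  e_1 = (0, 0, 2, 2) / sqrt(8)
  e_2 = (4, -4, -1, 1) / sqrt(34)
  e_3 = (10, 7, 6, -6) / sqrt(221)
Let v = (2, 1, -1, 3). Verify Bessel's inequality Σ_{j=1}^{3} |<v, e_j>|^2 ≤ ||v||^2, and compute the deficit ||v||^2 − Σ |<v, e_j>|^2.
Σ |<v, e_j>|^2 = 51/13; ||v||^2 = 15; deficit = 144/13

Write each e_j = u_j / sqrt(<u_j, u_j>) where u_j is the displayed integer vector. Then <v, e_j> = <v, u_j> / sqrt(<u_j, u_j>), so |<v, e_j>|^2 = <v, u_j>^2 / <u_j, u_j>.
Coefficients: <v, e_1> = 4/sqrt(8), <v, e_2> = 8/sqrt(34), <v, e_3> = 3/sqrt(221).
Square and sum: Σ |<v, e_j>|^2 = 51/13.
Compute ||v||^2 = v·v = 15.
Deficit = 15 − 51/13 = 144/13 ≥ 0, confirming Bessel's inequality. (The deficit equals ||v − Σ <v,e_j> e_j||^2, the squared distance from v to span{e_j}.)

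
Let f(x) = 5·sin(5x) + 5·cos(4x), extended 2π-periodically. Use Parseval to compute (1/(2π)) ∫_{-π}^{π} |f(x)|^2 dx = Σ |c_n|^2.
Σ |c_n|^2 = 25

Expand |f|^2 and use orthogonality of {sin(nx), cos(mx)} on [-π, π]:
  ∫_{-π}^{π} sin(nx)^2 dx = π, ∫ cos(mx)^2 dx = π, and cross terms integrate to 0.
So ∫_{-π}^{π} f(x)^2 dx = 5^2 · π + 5^2 · π = (25 + 25)π.
Divide by 2π: (25 + 25)/2 = 25.
By Parseval, this equals Σ |c_n|^2.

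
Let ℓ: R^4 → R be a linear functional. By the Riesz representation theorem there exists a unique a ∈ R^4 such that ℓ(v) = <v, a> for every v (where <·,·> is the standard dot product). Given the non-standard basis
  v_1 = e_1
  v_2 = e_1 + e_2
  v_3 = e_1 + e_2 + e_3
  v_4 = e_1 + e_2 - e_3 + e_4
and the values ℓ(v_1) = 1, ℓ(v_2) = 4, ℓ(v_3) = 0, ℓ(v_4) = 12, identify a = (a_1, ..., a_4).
a = (1, 3, -4, 4)

Write a = (a_1, ..., a_4) in the standard basis. For each basis vector v_i, ℓ(v_i) = <v_i, a> is a linear equation in the a_j's. Collect the n equations into a matrix system V a = ℓ, where row i of V is v_i (expressed in the standard basis). Since V is invertible (lower-triangular with 1s on the diagonal, up to permutation), solve by back-substitution:
  V =
[[1, 0, 0, 0],
 [1, 1, 0, 0],
 [1, 1, 1, 0],
 [1, 1, -1, 1]]
  V a = (1, 4, 0, 12)
Solving gives a = (1, 3, -4, 4).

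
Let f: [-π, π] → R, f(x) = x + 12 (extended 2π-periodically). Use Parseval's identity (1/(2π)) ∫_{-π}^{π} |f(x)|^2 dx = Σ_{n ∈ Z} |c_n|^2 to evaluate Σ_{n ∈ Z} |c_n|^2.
Σ |c_n|^2 = π^2/3 + 144

Expand and integrate term by term over [-π, π]:
  ∫ (x)^2 dx = 1·(2π^3/3); ∫ 2·1·(12)·x dx = 0 (odd integrand); ∫ 12^2 dx = 144·2π.
So (1/(2π)) ∫_{-π}^{π} (x + 12)^2 dx = 1π^2/3 + 144 = π^2/3 + 144.
Parseval ⇒ Σ |c_n|^2 = π^2/3 + 144.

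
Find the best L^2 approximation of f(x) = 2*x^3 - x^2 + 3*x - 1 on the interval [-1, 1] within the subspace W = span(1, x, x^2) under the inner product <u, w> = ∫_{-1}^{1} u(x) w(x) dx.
g(x) = -x^2 + 21*x/5 - 1

The best approximation g ∈ W is the orthogonal projection of f onto W. Writing g = a_0 + a_1 x + a_2 x^2, the coefficients solve the normal equations G · a = b where
  G_{ij} = <φ_i, φ_j> and b_i = <f, φ_i>, with φ_0 = 1, φ_1 = x, φ_2 = x^2.
G =
  [2, 0, 2/3]
  [0, 2/3, 0]
  [2/3, 0, 2/5],
b = (-8/3, 14/5, -16/15).
Solving gives a_0 = -1, a_1 = 21/5, a_2 = -1, so
  g(x) = -x^2 + 21*x/5 - 1.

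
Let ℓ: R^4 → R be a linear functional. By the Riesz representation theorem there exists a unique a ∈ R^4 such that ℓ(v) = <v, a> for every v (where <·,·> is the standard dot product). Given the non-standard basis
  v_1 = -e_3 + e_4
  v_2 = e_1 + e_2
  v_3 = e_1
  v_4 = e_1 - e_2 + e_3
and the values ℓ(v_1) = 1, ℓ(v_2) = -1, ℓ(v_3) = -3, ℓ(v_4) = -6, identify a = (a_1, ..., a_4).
a = (-3, 2, -1, 0)

Write a = (a_1, ..., a_4) in the standard basis. For each basis vector v_i, ℓ(v_i) = <v_i, a> is a linear equation in the a_j's. Collect the n equations into a matrix system V a = ℓ, where row i of V is v_i (expressed in the standard basis). Since V is invertible (lower-triangular with 1s on the diagonal, up to permutation), solve by back-substitution:
  V =
[[0, 0, -1, 1],
 [1, 1, 0, 0],
 [1, 0, 0, 0],
 [1, -1, 1, 0]]
  V a = (1, -1, -3, -6)
Solving gives a = (-3, 2, -1, 0).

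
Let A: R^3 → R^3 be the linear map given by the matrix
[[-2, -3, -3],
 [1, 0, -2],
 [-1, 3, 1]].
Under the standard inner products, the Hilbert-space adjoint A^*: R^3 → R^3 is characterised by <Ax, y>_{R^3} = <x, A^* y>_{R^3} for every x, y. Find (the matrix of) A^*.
A^* = A^T =
[[-2, 1, -1],
 [-3, 0, 3],
 [-3, -2, 1]]

For real matrices with standard dot products, the defining identity <Ax, y> = <x, A^* y> gives (Ax)^T y = x^T (A^*) y, i.e. x^T A^T y = x^T (A^*) y. Since this holds for all x, y, we must have A^* = A^T. Therefore
A^* =
[[-2, 1, -1],
 [-3, 0, 3],
 [-3, -2, 1]].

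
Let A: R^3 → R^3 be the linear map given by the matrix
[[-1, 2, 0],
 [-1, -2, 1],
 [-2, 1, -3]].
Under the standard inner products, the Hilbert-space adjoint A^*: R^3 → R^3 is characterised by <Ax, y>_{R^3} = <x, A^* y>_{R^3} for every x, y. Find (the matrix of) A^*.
A^* = A^T =
[[-1, -1, -2],
 [2, -2, 1],
 [0, 1, -3]]

For real matrices with standard dot products, the defining identity <Ax, y> = <x, A^* y> gives (Ax)^T y = x^T (A^*) y, i.e. x^T A^T y = x^T (A^*) y. Since this holds for all x, y, we must have A^* = A^T. Therefore
A^* =
[[-1, -1, -2],
 [2, -2, 1],
 [0, 1, -3]].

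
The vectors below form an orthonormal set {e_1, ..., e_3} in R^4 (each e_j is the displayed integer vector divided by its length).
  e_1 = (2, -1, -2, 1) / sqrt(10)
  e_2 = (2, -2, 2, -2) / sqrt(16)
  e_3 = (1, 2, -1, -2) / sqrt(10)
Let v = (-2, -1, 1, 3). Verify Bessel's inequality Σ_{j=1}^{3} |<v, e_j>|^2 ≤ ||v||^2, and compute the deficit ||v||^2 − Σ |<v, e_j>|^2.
Σ |<v, e_j>|^2 = 59/4; ||v||^2 = 15; deficit = 1/4

Write each e_j = u_j / sqrt(<u_j, u_j>) where u_j is the displayed integer vector. Then <v, e_j> = <v, u_j> / sqrt(<u_j, u_j>), so |<v, e_j>|^2 = <v, u_j>^2 / <u_j, u_j>.
Coefficients: <v, e_1> = -2/sqrt(10), <v, e_2> = -6/sqrt(16), <v, e_3> = -11/sqrt(10).
Square and sum: Σ |<v, e_j>|^2 = 59/4.
Compute ||v||^2 = v·v = 15.
Deficit = 15 − 59/4 = 1/4 ≥ 0, confirming Bessel's inequality. (The deficit equals ||v − Σ <v,e_j> e_j||^2, the squared distance from v to span{e_j}.)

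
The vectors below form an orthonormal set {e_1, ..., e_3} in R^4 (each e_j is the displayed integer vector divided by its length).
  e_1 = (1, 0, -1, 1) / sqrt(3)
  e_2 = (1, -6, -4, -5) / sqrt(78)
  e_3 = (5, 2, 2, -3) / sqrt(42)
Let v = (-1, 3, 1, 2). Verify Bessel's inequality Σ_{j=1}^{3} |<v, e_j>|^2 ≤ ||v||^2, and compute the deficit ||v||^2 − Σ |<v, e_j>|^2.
Σ |<v, e_j>|^2 = 1290/91; ||v||^2 = 15; deficit = 75/91

Write each e_j = u_j / sqrt(<u_j, u_j>) where u_j is the displayed integer vector. Then <v, e_j> = <v, u_j> / sqrt(<u_j, u_j>), so |<v, e_j>|^2 = <v, u_j>^2 / <u_j, u_j>.
Coefficients: <v, e_1> = 0/sqrt(3), <v, e_2> = -33/sqrt(78), <v, e_3> = -3/sqrt(42).
Square and sum: Σ |<v, e_j>|^2 = 1290/91.
Compute ||v||^2 = v·v = 15.
Deficit = 15 − 1290/91 = 75/91 ≥ 0, confirming Bessel's inequality. (The deficit equals ||v − Σ <v,e_j> e_j||^2, the squared distance from v to span{e_j}.)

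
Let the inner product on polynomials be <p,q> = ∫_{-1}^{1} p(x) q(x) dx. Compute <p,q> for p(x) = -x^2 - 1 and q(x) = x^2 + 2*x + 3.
<p,q> = -136/15

Expand the product: p(x)·q(x) = -x^4 - 2*x^3 - 4*x^2 - 2*x - 3.
∫_{-1}^{1} of each monomial x^k gives [2/(k+1) if k even, 0 if k odd]. Integrating term-by-term (or equivalently evaluating the antiderivative F(x) = -x^5/5 - x^4/2 - 4*x^3/3 - x^2 - 3*x at the endpoints):
  F(1) − F(−1) = -181/30 − (91/30) = -136/15.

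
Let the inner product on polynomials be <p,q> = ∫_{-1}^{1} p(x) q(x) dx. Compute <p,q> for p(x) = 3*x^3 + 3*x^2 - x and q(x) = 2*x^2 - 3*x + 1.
<p,q> = 14/5

Expand the product: p(x)·q(x) = 6*x^5 - 3*x^4 - 8*x^3 + 6*x^2 - x.
∫_{-1}^{1} of each monomial x^k gives [2/(k+1) if k even, 0 if k odd]. Integrating term-by-term (or equivalently evaluating the antiderivative F(x) = x^6 - 3*x^5/5 - 2*x^4 + 2*x^3 - x^2/2 at the endpoints):
  F(1) − F(−1) = -1/10 − (-29/10) = 14/5.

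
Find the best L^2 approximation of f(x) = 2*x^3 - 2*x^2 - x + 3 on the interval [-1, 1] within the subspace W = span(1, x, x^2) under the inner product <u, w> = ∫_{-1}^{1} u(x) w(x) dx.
g(x) = -2*x^2 + x/5 + 3

The best approximation g ∈ W is the orthogonal projection of f onto W. Writing g = a_0 + a_1 x + a_2 x^2, the coefficients solve the normal equations G · a = b where
  G_{ij} = <φ_i, φ_j> and b_i = <f, φ_i>, with φ_0 = 1, φ_1 = x, φ_2 = x^2.
G =
  [2, 0, 2/3]
  [0, 2/3, 0]
  [2/3, 0, 2/5],
b = (14/3, 2/15, 6/5).
Solving gives a_0 = 3, a_1 = 1/5, a_2 = -2, so
  g(x) = -2*x^2 + x/5 + 3.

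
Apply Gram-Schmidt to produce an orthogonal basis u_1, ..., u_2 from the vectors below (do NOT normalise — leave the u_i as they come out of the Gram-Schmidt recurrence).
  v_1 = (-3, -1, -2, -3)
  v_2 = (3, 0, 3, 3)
Orthogonal basis:
  u_1 = (-3, -1, -2, -3)
  u_2 = (-3/23, -24/23, 21/23, -3/23)

Apply the Gram-Schmidt recurrence
  u_1 = v_1
  u_i = v_i − Σ_{j<i} ((v_i · u_j) / (u_j · u_j)) · u_j.

Step by step this gives:
  u_1 = (-3, -1, -2, -3)
  u_2 = (-3/23, -24/23, 21/23, -3/23)

Orthogonality check:
  u_2 · u_1 = 0 (should be 0)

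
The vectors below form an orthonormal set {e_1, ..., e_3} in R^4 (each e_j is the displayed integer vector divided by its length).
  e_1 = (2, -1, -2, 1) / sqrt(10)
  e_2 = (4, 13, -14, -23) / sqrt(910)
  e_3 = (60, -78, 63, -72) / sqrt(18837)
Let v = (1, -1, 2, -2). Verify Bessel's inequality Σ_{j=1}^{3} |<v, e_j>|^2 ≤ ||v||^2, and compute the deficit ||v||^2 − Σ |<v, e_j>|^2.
Σ |<v, e_j>|^2 = 226/23; ||v||^2 = 10; deficit = 4/23

Write each e_j = u_j / sqrt(<u_j, u_j>) where u_j is the displayed integer vector. Then <v, e_j> = <v, u_j> / sqrt(<u_j, u_j>), so |<v, e_j>|^2 = <v, u_j>^2 / <u_j, u_j>.
Coefficients: <v, e_1> = -3/sqrt(10), <v, e_2> = 9/sqrt(910), <v, e_3> = 408/sqrt(18837).
Square and sum: Σ |<v, e_j>|^2 = 226/23.
Compute ||v||^2 = v·v = 10.
Deficit = 10 − 226/23 = 4/23 ≥ 0, confirming Bessel's inequality. (The deficit equals ||v − Σ <v,e_j> e_j||^2, the squared distance from v to span{e_j}.)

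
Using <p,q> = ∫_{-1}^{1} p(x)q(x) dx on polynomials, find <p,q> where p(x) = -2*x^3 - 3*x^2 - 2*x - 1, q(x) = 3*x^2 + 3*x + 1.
<p,q> = -16

Expand the product: p(x)·q(x) = -6*x^5 - 15*x^4 - 17*x^3 - 12*x^2 - 5*x - 1.
∫_{-1}^{1} of each monomial x^k gives [2/(k+1) if k even, 0 if k odd]. Integrating term-by-term (or equivalently evaluating the antiderivative F(x) = -x^6 - 3*x^5 - 17*x^4/4 - 4*x^3 - 5*x^2/2 - x at the endpoints):
  F(1) − F(−1) = -63/4 − (1/4) = -16.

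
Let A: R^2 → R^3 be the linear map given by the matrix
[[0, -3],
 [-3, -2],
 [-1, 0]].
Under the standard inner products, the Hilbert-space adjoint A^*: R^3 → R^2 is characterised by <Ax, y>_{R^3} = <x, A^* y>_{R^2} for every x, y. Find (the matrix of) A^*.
A^* = A^T =
[[0, -3, -1],
 [-3, -2, 0]]

For real matrices with standard dot products, the defining identity <Ax, y> = <x, A^* y> gives (Ax)^T y = x^T (A^*) y, i.e. x^T A^T y = x^T (A^*) y. Since this holds for all x, y, we must have A^* = A^T. Therefore
A^* =
[[0, -3, -1],
 [-3, -2, 0]].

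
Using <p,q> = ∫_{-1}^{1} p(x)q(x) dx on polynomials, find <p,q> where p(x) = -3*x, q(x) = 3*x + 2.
<p,q> = -6

Expand the product: p(x)·q(x) = -9*x^2 - 6*x.
∫_{-1}^{1} of each monomial x^k gives [2/(k+1) if k even, 0 if k odd]. Integrating term-by-term (or equivalently evaluating the antiderivative F(x) = -3*x^3 - 3*x^2 at the endpoints):
  F(1) − F(−1) = -6 − (0) = -6.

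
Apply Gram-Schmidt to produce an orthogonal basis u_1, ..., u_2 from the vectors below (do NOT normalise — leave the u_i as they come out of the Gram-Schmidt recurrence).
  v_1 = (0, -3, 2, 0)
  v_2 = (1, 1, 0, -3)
Orthogonal basis:
  u_1 = (0, -3, 2, 0)
  u_2 = (1, 4/13, 6/13, -3)

Apply the Gram-Schmidt recurrence
  u_1 = v_1
  u_i = v_i − Σ_{j<i} ((v_i · u_j) / (u_j · u_j)) · u_j.

Step by step this gives:
  u_1 = (0, -3, 2, 0)
  u_2 = (1, 4/13, 6/13, -3)

Orthogonality check:
  u_2 · u_1 = 0 (should be 0)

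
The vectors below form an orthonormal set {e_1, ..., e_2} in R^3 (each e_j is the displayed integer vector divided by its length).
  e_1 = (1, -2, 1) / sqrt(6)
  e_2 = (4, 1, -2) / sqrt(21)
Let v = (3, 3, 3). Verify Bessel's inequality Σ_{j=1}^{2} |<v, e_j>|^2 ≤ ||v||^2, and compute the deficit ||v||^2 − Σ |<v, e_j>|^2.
Σ |<v, e_j>|^2 = 27/7; ||v||^2 = 27; deficit = 162/7

Write each e_j = u_j / sqrt(<u_j, u_j>) where u_j is the displayed integer vector. Then <v, e_j> = <v, u_j> / sqrt(<u_j, u_j>), so |<v, e_j>|^2 = <v, u_j>^2 / <u_j, u_j>.
Coefficients: <v, e_1> = 0/sqrt(6), <v, e_2> = 9/sqrt(21).
Square and sum: Σ |<v, e_j>|^2 = 27/7.
Compute ||v||^2 = v·v = 27.
Deficit = 27 − 27/7 = 162/7 ≥ 0, confirming Bessel's inequality. (The deficit equals ||v − Σ <v,e_j> e_j||^2, the squared distance from v to span{e_j}.)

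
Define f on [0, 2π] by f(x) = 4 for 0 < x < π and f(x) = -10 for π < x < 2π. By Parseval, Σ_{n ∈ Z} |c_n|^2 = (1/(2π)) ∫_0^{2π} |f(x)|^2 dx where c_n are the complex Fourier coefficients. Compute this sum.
Σ |c_n|^2 = 58

Parseval equates the L^2 energy of f (normalised by 1/(2π)) with the ℓ^2 sum of its Fourier coefficients: (1/(2π)) ∫_0^{2π} |f|^2 = Σ |c_n|^2.
Compute the left side: (1/(2π)) [∫_0^π 4^2 dx + ∫_π^{2π} (-10)^2 dx] = (1/(2π)) · (16π + 100π) = (16 + 100)/2 = 58.
So Σ_{n ∈ Z} |c_n|^2 = 58.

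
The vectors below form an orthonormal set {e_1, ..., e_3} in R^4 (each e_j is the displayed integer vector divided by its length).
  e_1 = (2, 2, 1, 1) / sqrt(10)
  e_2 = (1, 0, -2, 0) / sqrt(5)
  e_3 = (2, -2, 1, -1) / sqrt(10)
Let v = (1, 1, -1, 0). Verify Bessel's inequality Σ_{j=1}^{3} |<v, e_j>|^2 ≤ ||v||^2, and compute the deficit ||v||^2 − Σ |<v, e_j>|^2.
Σ |<v, e_j>|^2 = 14/5; ||v||^2 = 3; deficit = 1/5

Write each e_j = u_j / sqrt(<u_j, u_j>) where u_j is the displayed integer vector. Then <v, e_j> = <v, u_j> / sqrt(<u_j, u_j>), so |<v, e_j>|^2 = <v, u_j>^2 / <u_j, u_j>.
Coefficients: <v, e_1> = 3/sqrt(10), <v, e_2> = 3/sqrt(5), <v, e_3> = -1/sqrt(10).
Square and sum: Σ |<v, e_j>|^2 = 14/5.
Compute ||v||^2 = v·v = 3.
Deficit = 3 − 14/5 = 1/5 ≥ 0, confirming Bessel's inequality. (The deficit equals ||v − Σ <v,e_j> e_j||^2, the squared distance from v to span{e_j}.)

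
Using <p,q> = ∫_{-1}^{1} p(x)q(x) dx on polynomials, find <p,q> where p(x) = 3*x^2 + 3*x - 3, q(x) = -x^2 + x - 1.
<p,q> = 34/5

Expand the product: p(x)·q(x) = -3*x^4 + 3*x^2 - 6*x + 3.
∫_{-1}^{1} of each monomial x^k gives [2/(k+1) if k even, 0 if k odd]. Integrating term-by-term (or equivalently evaluating the antiderivative F(x) = -3*x^5/5 + x^3 - 3*x^2 + 3*x at the endpoints):
  F(1) − F(−1) = 2/5 − (-32/5) = 34/5.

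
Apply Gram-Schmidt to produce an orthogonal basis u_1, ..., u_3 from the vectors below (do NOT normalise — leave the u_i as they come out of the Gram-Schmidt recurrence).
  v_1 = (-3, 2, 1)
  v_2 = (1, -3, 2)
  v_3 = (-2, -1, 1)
Orthogonal basis:
  u_1 = (-3, 2, 1)
  u_2 = (-1/2, -2, 5/2)
  u_3 = (-2/3, -2/3, -2/3)

Apply the Gram-Schmidt recurrence
  u_1 = v_1
  u_i = v_i − Σ_{j<i} ((v_i · u_j) / (u_j · u_j)) · u_j.

Step by step this gives:
  u_1 = (-3, 2, 1)
  u_2 = (-1/2, -2, 5/2)
  u_3 = (-2/3, -2/3, -2/3)

Orthogonality check:
  u_2 · u_1 = 0 (should be 0)
  u_3 · u_1 = 0 (should be 0)
  u_3 · u_2 = 0 (should be 0)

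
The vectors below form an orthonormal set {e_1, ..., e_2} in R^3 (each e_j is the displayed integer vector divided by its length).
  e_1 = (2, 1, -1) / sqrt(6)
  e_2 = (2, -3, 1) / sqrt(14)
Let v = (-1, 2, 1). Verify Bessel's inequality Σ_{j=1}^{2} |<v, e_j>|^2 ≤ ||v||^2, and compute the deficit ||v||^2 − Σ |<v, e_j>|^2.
Σ |<v, e_j>|^2 = 11/3; ||v||^2 = 6; deficit = 7/3

Write each e_j = u_j / sqrt(<u_j, u_j>) where u_j is the displayed integer vector. Then <v, e_j> = <v, u_j> / sqrt(<u_j, u_j>), so |<v, e_j>|^2 = <v, u_j>^2 / <u_j, u_j>.
Coefficients: <v, e_1> = -1/sqrt(6), <v, e_2> = -7/sqrt(14).
Square and sum: Σ |<v, e_j>|^2 = 11/3.
Compute ||v||^2 = v·v = 6.
Deficit = 6 − 11/3 = 7/3 ≥ 0, confirming Bessel's inequality. (The deficit equals ||v − Σ <v,e_j> e_j||^2, the squared distance from v to span{e_j}.)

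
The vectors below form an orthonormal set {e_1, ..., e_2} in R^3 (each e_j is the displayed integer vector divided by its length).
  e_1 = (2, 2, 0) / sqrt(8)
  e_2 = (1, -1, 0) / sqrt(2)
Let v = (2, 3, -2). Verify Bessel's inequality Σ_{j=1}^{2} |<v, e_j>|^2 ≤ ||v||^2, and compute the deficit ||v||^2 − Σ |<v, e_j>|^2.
Σ |<v, e_j>|^2 = 13; ||v||^2 = 17; deficit = 4

Write each e_j = u_j / sqrt(<u_j, u_j>) where u_j is the displayed integer vector. Then <v, e_j> = <v, u_j> / sqrt(<u_j, u_j>), so |<v, e_j>|^2 = <v, u_j>^2 / <u_j, u_j>.
Coefficients: <v, e_1> = 10/sqrt(8), <v, e_2> = -1/sqrt(2).
Square and sum: Σ |<v, e_j>|^2 = 13.
Compute ||v||^2 = v·v = 17.
Deficit = 17 − 13 = 4 ≥ 0, confirming Bessel's inequality. (The deficit equals ||v − Σ <v,e_j> e_j||^2, the squared distance from v to span{e_j}.)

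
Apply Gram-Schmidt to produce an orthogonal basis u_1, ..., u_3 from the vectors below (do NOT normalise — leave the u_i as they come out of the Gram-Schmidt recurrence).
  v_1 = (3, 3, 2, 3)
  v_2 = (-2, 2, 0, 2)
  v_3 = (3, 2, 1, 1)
Orthogonal basis:
  u_1 = (3, 3, 2, 3)
  u_2 = (-80/31, 44/31, -12/31, 44/31)
  u_3 = (1/7, 4/7, -3/7, -3/7)

Apply the Gram-Schmidt recurrence
  u_1 = v_1
  u_i = v_i − Σ_{j<i} ((v_i · u_j) / (u_j · u_j)) · u_j.

Step by step this gives:
  u_1 = (3, 3, 2, 3)
  u_2 = (-80/31, 44/31, -12/31, 44/31)
  u_3 = (1/7, 4/7, -3/7, -3/7)

Orthogonality check:
  u_2 · u_1 = 0 (should be 0)
  u_3 · u_1 = 0 (should be 0)
  u_3 · u_2 = 0 (should be 0)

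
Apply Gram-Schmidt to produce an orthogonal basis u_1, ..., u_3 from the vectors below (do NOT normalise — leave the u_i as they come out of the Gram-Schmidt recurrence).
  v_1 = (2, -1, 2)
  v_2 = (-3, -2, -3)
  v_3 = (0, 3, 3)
Orthogonal basis:
  u_1 = (2, -1, 2)
  u_2 = (-7/9, -28/9, -7/9)
  u_3 = (-3/2, 0, 3/2)

Apply the Gram-Schmidt recurrence
  u_1 = v_1
  u_i = v_i − Σ_{j<i} ((v_i · u_j) / (u_j · u_j)) · u_j.

Step by step this gives:
  u_1 = (2, -1, 2)
  u_2 = (-7/9, -28/9, -7/9)
  u_3 = (-3/2, 0, 3/2)

Orthogonality check:
  u_2 · u_1 = 0 (should be 0)
  u_3 · u_1 = 0 (should be 0)
  u_3 · u_2 = 0 (should be 0)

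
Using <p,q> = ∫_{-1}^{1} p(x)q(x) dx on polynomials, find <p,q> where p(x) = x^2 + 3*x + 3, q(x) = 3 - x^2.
<p,q> = 88/5

Expand the product: p(x)·q(x) = -x^4 - 3*x^3 + 9*x + 9.
∫_{-1}^{1} of each monomial x^k gives [2/(k+1) if k even, 0 if k odd]. Integrating term-by-term (or equivalently evaluating the antiderivative F(x) = -x^5/5 - 3*x^4/4 + 9*x^2/2 + 9*x at the endpoints):
  F(1) − F(−1) = 251/20 − (-101/20) = 88/5.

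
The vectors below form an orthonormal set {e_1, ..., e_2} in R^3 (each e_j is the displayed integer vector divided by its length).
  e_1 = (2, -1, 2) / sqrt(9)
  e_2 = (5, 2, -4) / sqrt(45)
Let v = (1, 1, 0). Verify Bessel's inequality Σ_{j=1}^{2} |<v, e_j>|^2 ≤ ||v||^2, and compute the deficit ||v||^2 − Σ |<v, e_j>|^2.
Σ |<v, e_j>|^2 = 6/5; ||v||^2 = 2; deficit = 4/5

Write each e_j = u_j / sqrt(<u_j, u_j>) where u_j is the displayed integer vector. Then <v, e_j> = <v, u_j> / sqrt(<u_j, u_j>), so |<v, e_j>|^2 = <v, u_j>^2 / <u_j, u_j>.
Coefficients: <v, e_1> = 1/sqrt(9), <v, e_2> = 7/sqrt(45).
Square and sum: Σ |<v, e_j>|^2 = 6/5.
Compute ||v||^2 = v·v = 2.
Deficit = 2 − 6/5 = 4/5 ≥ 0, confirming Bessel's inequality. (The deficit equals ||v − Σ <v,e_j> e_j||^2, the squared distance from v to span{e_j}.)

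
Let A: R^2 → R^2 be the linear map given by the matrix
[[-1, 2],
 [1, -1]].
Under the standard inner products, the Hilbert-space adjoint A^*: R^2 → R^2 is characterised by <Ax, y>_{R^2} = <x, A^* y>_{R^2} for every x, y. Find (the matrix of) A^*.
A^* = A^T =
[[-1, 1],
 [2, -1]]

For real matrices with standard dot products, the defining identity <Ax, y> = <x, A^* y> gives (Ax)^T y = x^T (A^*) y, i.e. x^T A^T y = x^T (A^*) y. Since this holds for all x, y, we must have A^* = A^T. Therefore
A^* =
[[-1, 1],
 [2, -1]].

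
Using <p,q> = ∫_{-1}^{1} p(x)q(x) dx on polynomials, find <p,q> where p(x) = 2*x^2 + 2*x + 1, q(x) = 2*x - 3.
<p,q> = -22/3

Expand the product: p(x)·q(x) = 4*x^3 - 2*x^2 - 4*x - 3.
∫_{-1}^{1} of each monomial x^k gives [2/(k+1) if k even, 0 if k odd]. Integrating term-by-term (or equivalently evaluating the antiderivative F(x) = x^4 - 2*x^3/3 - 2*x^2 - 3*x at the endpoints):
  F(1) − F(−1) = -14/3 − (8/3) = -22/3.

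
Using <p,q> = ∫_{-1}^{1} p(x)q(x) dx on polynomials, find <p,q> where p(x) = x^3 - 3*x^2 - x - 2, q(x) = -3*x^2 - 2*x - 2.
<p,q> = 302/15

Expand the product: p(x)·q(x) = -3*x^5 + 7*x^4 + 7*x^3 + 14*x^2 + 6*x + 4.
∫_{-1}^{1} of each monomial x^k gives [2/(k+1) if k even, 0 if k odd]. Integrating term-by-term (or equivalently evaluating the antiderivative F(x) = -x^6/2 + 7*x^5/5 + 7*x^4/4 + 14*x^3/3 + 3*x^2 + 4*x at the endpoints):
  F(1) − F(−1) = 859/60 − (-349/60) = 302/15.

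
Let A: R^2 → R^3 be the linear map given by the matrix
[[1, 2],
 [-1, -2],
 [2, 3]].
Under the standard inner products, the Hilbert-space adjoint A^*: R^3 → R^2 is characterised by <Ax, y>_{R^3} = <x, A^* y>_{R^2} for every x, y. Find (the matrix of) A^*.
A^* = A^T =
[[1, -1, 2],
 [2, -2, 3]]

For real matrices with standard dot products, the defining identity <Ax, y> = <x, A^* y> gives (Ax)^T y = x^T (A^*) y, i.e. x^T A^T y = x^T (A^*) y. Since this holds for all x, y, we must have A^* = A^T. Therefore
A^* =
[[1, -1, 2],
 [2, -2, 3]].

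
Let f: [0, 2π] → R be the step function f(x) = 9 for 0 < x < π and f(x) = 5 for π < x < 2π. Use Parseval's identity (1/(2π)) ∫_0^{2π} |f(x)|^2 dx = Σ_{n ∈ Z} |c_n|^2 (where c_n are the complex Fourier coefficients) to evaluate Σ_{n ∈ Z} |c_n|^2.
Σ |c_n|^2 = 53

Parseval equates the L^2 energy of f (normalised by 1/(2π)) with the ℓ^2 sum of its Fourier coefficients: (1/(2π)) ∫_0^{2π} |f|^2 = Σ |c_n|^2.
Compute the left side: (1/(2π)) [∫_0^π 9^2 dx + ∫_π^{2π} 5^2 dx] = (1/(2π)) · (81π + 25π) = (81 + 25)/2 = 53.
So Σ_{n ∈ Z} |c_n|^2 = 53.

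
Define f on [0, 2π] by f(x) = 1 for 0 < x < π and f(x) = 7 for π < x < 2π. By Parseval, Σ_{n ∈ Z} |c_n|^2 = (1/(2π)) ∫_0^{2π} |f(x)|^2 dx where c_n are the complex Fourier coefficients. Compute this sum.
Σ |c_n|^2 = 25

Parseval equates the L^2 energy of f (normalised by 1/(2π)) with the ℓ^2 sum of its Fourier coefficients: (1/(2π)) ∫_0^{2π} |f|^2 = Σ |c_n|^2.
Compute the left side: (1/(2π)) [∫_0^π 1^2 dx + ∫_π^{2π} 7^2 dx] = (1/(2π)) · (1π + 49π) = (1 + 49)/2 = 25.
So Σ_{n ∈ Z} |c_n|^2 = 25.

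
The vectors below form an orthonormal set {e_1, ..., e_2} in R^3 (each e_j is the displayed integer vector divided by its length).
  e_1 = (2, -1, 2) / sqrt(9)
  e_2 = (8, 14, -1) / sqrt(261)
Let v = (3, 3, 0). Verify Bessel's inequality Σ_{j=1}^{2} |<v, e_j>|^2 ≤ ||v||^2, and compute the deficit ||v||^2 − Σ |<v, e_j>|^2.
Σ |<v, e_j>|^2 = 513/29; ||v||^2 = 18; deficit = 9/29

Write each e_j = u_j / sqrt(<u_j, u_j>) where u_j is the displayed integer vector. Then <v, e_j> = <v, u_j> / sqrt(<u_j, u_j>), so |<v, e_j>|^2 = <v, u_j>^2 / <u_j, u_j>.
Coefficients: <v, e_1> = 3/sqrt(9), <v, e_2> = 66/sqrt(261).
Square and sum: Σ |<v, e_j>|^2 = 513/29.
Compute ||v||^2 = v·v = 18.
Deficit = 18 − 513/29 = 9/29 ≥ 0, confirming Bessel's inequality. (The deficit equals ||v − Σ <v,e_j> e_j||^2, the squared distance from v to span{e_j}.)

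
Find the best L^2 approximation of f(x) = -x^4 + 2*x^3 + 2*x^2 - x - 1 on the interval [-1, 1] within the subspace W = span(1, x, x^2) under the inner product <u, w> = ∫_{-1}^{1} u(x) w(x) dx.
g(x) = 8*x^2/7 + x/5 - 32/35

The best approximation g ∈ W is the orthogonal projection of f onto W. Writing g = a_0 + a_1 x + a_2 x^2, the coefficients solve the normal equations G · a = b where
  G_{ij} = <φ_i, φ_j> and b_i = <f, φ_i>, with φ_0 = 1, φ_1 = x, φ_2 = x^2.
G =
  [2, 0, 2/3]
  [0, 2/3, 0]
  [2/3, 0, 2/5],
b = (-16/15, 2/15, -16/105).
Solving gives a_0 = -32/35, a_1 = 1/5, a_2 = 8/7, so
  g(x) = 8*x^2/7 + x/5 - 32/35.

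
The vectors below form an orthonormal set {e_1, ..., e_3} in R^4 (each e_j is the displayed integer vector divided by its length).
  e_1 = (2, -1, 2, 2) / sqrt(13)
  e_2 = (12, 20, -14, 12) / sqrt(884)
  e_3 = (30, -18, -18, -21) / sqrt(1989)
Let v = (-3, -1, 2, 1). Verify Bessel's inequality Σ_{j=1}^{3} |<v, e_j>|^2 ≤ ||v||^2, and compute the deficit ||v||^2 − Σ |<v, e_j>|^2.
Σ |<v, e_j>|^2 = 186/13; ||v||^2 = 15; deficit = 9/13

Write each e_j = u_j / sqrt(<u_j, u_j>) where u_j is the displayed integer vector. Then <v, e_j> = <v, u_j> / sqrt(<u_j, u_j>), so |<v, e_j>|^2 = <v, u_j>^2 / <u_j, u_j>.
Coefficients: <v, e_1> = 1/sqrt(13), <v, e_2> = -72/sqrt(884), <v, e_3> = -129/sqrt(1989).
Square and sum: Σ |<v, e_j>|^2 = 186/13.
Compute ||v||^2 = v·v = 15.
Deficit = 15 − 186/13 = 9/13 ≥ 0, confirming Bessel's inequality. (The deficit equals ||v − Σ <v,e_j> e_j||^2, the squared distance from v to span{e_j}.)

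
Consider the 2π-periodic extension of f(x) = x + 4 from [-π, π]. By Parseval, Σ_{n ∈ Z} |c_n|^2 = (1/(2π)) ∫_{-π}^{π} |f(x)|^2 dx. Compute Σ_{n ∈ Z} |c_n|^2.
Σ |c_n|^2 = π^2/3 + 16

Expand and integrate term by term over [-π, π]:
  ∫ (x)^2 dx = 1·(2π^3/3); ∫ 2·1·(4)·x dx = 0 (odd integrand); ∫ 4^2 dx = 16·2π.
So (1/(2π)) ∫_{-π}^{π} (x + 4)^2 dx = 1π^2/3 + 16 = π^2/3 + 16.
Parseval ⇒ Σ |c_n|^2 = π^2/3 + 16.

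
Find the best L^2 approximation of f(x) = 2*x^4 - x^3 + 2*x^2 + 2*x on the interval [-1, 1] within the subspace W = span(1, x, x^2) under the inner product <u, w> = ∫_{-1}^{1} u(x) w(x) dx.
g(x) = 26*x^2/7 + 7*x/5 - 6/35

The best approximation g ∈ W is the orthogonal projection of f onto W. Writing g = a_0 + a_1 x + a_2 x^2, the coefficients solve the normal equations G · a = b where
  G_{ij} = <φ_i, φ_j> and b_i = <f, φ_i>, with φ_0 = 1, φ_1 = x, φ_2 = x^2.
G =
  [2, 0, 2/3]
  [0, 2/3, 0]
  [2/3, 0, 2/5],
b = (32/15, 14/15, 48/35).
Solving gives a_0 = -6/35, a_1 = 7/5, a_2 = 26/7, so
  g(x) = 26*x^2/7 + 7*x/5 - 6/35.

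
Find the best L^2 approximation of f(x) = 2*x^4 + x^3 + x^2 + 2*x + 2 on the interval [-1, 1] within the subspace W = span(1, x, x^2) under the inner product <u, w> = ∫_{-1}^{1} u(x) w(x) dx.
g(x) = 19*x^2/7 + 13*x/5 + 64/35

The best approximation g ∈ W is the orthogonal projection of f onto W. Writing g = a_0 + a_1 x + a_2 x^2, the coefficients solve the normal equations G · a = b where
  G_{ij} = <φ_i, φ_j> and b_i = <f, φ_i>, with φ_0 = 1, φ_1 = x, φ_2 = x^2.
G =
  [2, 0, 2/3]
  [0, 2/3, 0]
  [2/3, 0, 2/5],
b = (82/15, 26/15, 242/105).
Solving gives a_0 = 64/35, a_1 = 13/5, a_2 = 19/7, so
  g(x) = 19*x^2/7 + 13*x/5 + 64/35.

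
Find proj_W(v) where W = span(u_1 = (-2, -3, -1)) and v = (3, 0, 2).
proj_W(v) = (8/7, 12/7, 4/7)

Set up U = [u_1 | ... | u_1] ∈ R^(3×1). The projector onto W = col(U) is P = U (U^T U)^(-1) U^T.
Compute U^T U =
  [14],
and U^T v = (-8).
Solve U^T U · c = U^T v for the coefficients: c = (-4/7). The projection is proj_W(v) = U c.
Check: (v - proj_W(v)) · u_1 = 0  (should be 0).
Result: proj_W(v) = (8/7, 12/7, 4/7).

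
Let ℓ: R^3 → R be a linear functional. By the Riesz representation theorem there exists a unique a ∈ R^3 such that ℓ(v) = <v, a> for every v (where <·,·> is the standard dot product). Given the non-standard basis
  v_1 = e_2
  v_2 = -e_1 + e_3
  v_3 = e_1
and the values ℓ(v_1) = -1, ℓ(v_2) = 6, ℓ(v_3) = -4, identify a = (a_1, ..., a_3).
a = (-4, -1, 2)

Write a = (a_1, ..., a_3) in the standard basis. For each basis vector v_i, ℓ(v_i) = <v_i, a> is a linear equation in the a_j's. Collect the n equations into a matrix system V a = ℓ, where row i of V is v_i (expressed in the standard basis). Since V is invertible (lower-triangular with 1s on the diagonal, up to permutation), solve by back-substitution:
  V =
[[0, 1, 0],
 [-1, 0, 1],
 [1, 0, 0]]
  V a = (-1, 6, -4)
Solving gives a = (-4, -1, 2).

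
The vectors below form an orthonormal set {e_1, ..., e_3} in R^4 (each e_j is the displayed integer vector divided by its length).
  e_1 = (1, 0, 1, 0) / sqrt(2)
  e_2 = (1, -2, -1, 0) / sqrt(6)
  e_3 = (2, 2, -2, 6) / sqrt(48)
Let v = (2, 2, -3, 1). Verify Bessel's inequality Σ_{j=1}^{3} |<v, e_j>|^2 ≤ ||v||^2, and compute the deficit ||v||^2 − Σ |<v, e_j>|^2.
Σ |<v, e_j>|^2 = 9; ||v||^2 = 18; deficit = 9

Write each e_j = u_j / sqrt(<u_j, u_j>) where u_j is the displayed integer vector. Then <v, e_j> = <v, u_j> / sqrt(<u_j, u_j>), so |<v, e_j>|^2 = <v, u_j>^2 / <u_j, u_j>.
Coefficients: <v, e_1> = -1/sqrt(2), <v, e_2> = 1/sqrt(6), <v, e_3> = 20/sqrt(48).
Square and sum: Σ |<v, e_j>|^2 = 9.
Compute ||v||^2 = v·v = 18.
Deficit = 18 − 9 = 9 ≥ 0, confirming Bessel's inequality. (The deficit equals ||v − Σ <v,e_j> e_j||^2, the squared distance from v to span{e_j}.)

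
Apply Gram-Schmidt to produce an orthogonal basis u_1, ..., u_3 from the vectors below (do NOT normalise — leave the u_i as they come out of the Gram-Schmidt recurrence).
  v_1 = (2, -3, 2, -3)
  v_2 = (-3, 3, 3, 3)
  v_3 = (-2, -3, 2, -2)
Orthogonal basis:
  u_1 = (2, -3, 2, -3)
  u_2 = (-21/13, 12/13, 57/13, 12/13)
  u_3 = (-45/17, -53/34, -9/17, -19/34)

Apply the Gram-Schmidt recurrence
  u_1 = v_1
  u_i = v_i − Σ_{j<i} ((v_i · u_j) / (u_j · u_j)) · u_j.

Step by step this gives:
  u_1 = (2, -3, 2, -3)
  u_2 = (-21/13, 12/13, 57/13, 12/13)
  u_3 = (-45/17, -53/34, -9/17, -19/34)

Orthogonality check:
  u_2 · u_1 = 0 (should be 0)
  u_3 · u_1 = 0 (should be 0)
  u_3 · u_2 = 0 (should be 0)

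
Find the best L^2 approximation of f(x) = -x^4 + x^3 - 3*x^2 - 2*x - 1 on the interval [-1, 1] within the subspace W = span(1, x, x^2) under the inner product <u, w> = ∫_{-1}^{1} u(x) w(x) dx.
g(x) = -27*x^2/7 - 7*x/5 - 32/35

The best approximation g ∈ W is the orthogonal projection of f onto W. Writing g = a_0 + a_1 x + a_2 x^2, the coefficients solve the normal equations G · a = b where
  G_{ij} = <φ_i, φ_j> and b_i = <f, φ_i>, with φ_0 = 1, φ_1 = x, φ_2 = x^2.
G =
  [2, 0, 2/3]
  [0, 2/3, 0]
  [2/3, 0, 2/5],
b = (-22/5, -14/15, -226/105).
Solving gives a_0 = -32/35, a_1 = -7/5, a_2 = -27/7, so
  g(x) = -27*x^2/7 - 7*x/5 - 32/35.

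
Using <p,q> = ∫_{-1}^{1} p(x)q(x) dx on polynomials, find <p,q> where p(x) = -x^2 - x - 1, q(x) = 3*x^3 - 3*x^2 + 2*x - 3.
<p,q> = 26/3

Expand the product: p(x)·q(x) = -3*x^5 - 2*x^3 + 4*x^2 + x + 3.
∫_{-1}^{1} of each monomial x^k gives [2/(k+1) if k even, 0 if k odd]. Integrating term-by-term (or equivalently evaluating the antiderivative F(x) = -x^6/2 - x^4/2 + 4*x^3/3 + x^2/2 + 3*x at the endpoints):
  F(1) − F(−1) = 23/6 − (-29/6) = 26/3.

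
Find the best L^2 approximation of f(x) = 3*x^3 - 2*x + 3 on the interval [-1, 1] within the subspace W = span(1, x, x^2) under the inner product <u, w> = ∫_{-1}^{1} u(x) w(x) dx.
g(x) = 3 - x/5

The best approximation g ∈ W is the orthogonal projection of f onto W. Writing g = a_0 + a_1 x + a_2 x^2, the coefficients solve the normal equations G · a = b where
  G_{ij} = <φ_i, φ_j> and b_i = <f, φ_i>, with φ_0 = 1, φ_1 = x, φ_2 = x^2.
G =
  [2, 0, 2/3]
  [0, 2/3, 0]
  [2/3, 0, 2/5],
b = (6, -2/15, 2).
Solving gives a_0 = 3, a_1 = -1/5, a_2 = 0, so
  g(x) = 3 - x/5.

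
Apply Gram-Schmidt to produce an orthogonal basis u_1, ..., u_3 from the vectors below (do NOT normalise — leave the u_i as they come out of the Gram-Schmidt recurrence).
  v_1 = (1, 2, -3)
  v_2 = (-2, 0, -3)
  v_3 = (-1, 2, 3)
Orthogonal basis:
  u_1 = (1, 2, -3)
  u_2 = (-5/2, -1, -3/2)
  u_3 = (-216/133, 324/133, 144/133)

Apply the Gram-Schmidt recurrence
  u_1 = v_1
  u_i = v_i − Σ_{j<i} ((v_i · u_j) / (u_j · u_j)) · u_j.

Step by step this gives:
  u_1 = (1, 2, -3)
  u_2 = (-5/2, -1, -3/2)
  u_3 = (-216/133, 324/133, 144/133)

Orthogonality check:
  u_2 · u_1 = 0 (should be 0)
  u_3 · u_1 = 0 (should be 0)
  u_3 · u_2 = 0 (should be 0)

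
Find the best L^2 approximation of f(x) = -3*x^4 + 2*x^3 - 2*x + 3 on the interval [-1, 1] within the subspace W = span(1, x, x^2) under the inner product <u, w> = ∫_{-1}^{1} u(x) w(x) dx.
g(x) = -18*x^2/7 - 4*x/5 + 114/35

The best approximation g ∈ W is the orthogonal projection of f onto W. Writing g = a_0 + a_1 x + a_2 x^2, the coefficients solve the normal equations G · a = b where
  G_{ij} = <φ_i, φ_j> and b_i = <f, φ_i>, with φ_0 = 1, φ_1 = x, φ_2 = x^2.
G =
  [2, 0, 2/3]
  [0, 2/3, 0]
  [2/3, 0, 2/5],
b = (24/5, -8/15, 8/7).
Solving gives a_0 = 114/35, a_1 = -4/5, a_2 = -18/7, so
  g(x) = -18*x^2/7 - 4*x/5 + 114/35.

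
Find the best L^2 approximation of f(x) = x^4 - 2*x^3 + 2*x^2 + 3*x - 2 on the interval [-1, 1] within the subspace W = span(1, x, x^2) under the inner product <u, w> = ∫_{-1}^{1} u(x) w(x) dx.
g(x) = 20*x^2/7 + 9*x/5 - 73/35

The best approximation g ∈ W is the orthogonal projection of f onto W. Writing g = a_0 + a_1 x + a_2 x^2, the coefficients solve the normal equations G · a = b where
  G_{ij} = <φ_i, φ_j> and b_i = <f, φ_i>, with φ_0 = 1, φ_1 = x, φ_2 = x^2.
G =
  [2, 0, 2/3]
  [0, 2/3, 0]
  [2/3, 0, 2/5],
b = (-34/15, 6/5, -26/105).
Solving gives a_0 = -73/35, a_1 = 9/5, a_2 = 20/7, so
  g(x) = 20*x^2/7 + 9*x/5 - 73/35.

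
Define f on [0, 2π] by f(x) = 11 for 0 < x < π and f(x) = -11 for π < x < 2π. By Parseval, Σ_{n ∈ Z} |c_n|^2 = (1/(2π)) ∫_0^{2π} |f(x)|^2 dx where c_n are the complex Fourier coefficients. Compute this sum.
Σ |c_n|^2 = 121

Parseval equates the L^2 energy of f (normalised by 1/(2π)) with the ℓ^2 sum of its Fourier coefficients: (1/(2π)) ∫_0^{2π} |f|^2 = Σ |c_n|^2.
Compute the left side: (1/(2π)) [∫_0^π 11^2 dx + ∫_π^{2π} (-11)^2 dx] = (1/(2π)) · (121π + 121π) = (121 + 121)/2 = 121.
So Σ_{n ∈ Z} |c_n|^2 = 121.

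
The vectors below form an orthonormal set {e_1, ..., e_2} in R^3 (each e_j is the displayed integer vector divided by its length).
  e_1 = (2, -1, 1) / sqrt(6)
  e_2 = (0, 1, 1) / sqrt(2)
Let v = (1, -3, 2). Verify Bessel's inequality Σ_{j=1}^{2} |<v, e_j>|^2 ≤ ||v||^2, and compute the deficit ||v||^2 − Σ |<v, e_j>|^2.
Σ |<v, e_j>|^2 = 26/3; ||v||^2 = 14; deficit = 16/3

Write each e_j = u_j / sqrt(<u_j, u_j>) where u_j is the displayed integer vector. Then <v, e_j> = <v, u_j> / sqrt(<u_j, u_j>), so |<v, e_j>|^2 = <v, u_j>^2 / <u_j, u_j>.
Coefficients: <v, e_1> = 7/sqrt(6), <v, e_2> = -1/sqrt(2).
Square and sum: Σ |<v, e_j>|^2 = 26/3.
Compute ||v||^2 = v·v = 14.
Deficit = 14 − 26/3 = 16/3 ≥ 0, confirming Bessel's inequality. (The deficit equals ||v − Σ <v,e_j> e_j||^2, the squared distance from v to span{e_j}.)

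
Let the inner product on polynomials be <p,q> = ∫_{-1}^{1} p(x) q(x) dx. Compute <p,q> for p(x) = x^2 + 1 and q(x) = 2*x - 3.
<p,q> = -8

Expand the product: p(x)·q(x) = 2*x^3 - 3*x^2 + 2*x - 3.
∫_{-1}^{1} of each monomial x^k gives [2/(k+1) if k even, 0 if k odd]. Integrating term-by-term (or equivalently evaluating the antiderivative F(x) = x^4/2 - x^3 + x^2 - 3*x at the endpoints):
  F(1) − F(−1) = -5/2 − (11/2) = -8.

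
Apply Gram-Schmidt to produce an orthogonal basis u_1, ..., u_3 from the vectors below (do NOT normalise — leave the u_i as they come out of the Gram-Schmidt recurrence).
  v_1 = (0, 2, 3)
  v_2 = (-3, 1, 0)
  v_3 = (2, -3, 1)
Orthogonal basis:
  u_1 = (0, 2, 3)
  u_2 = (-3, 9/13, -6/13)
  u_3 = (-9/14, -27/14, 9/7)

Apply the Gram-Schmidt recurrence
  u_1 = v_1
  u_i = v_i − Σ_{j<i} ((v_i · u_j) / (u_j · u_j)) · u_j.

Step by step this gives:
  u_1 = (0, 2, 3)
  u_2 = (-3, 9/13, -6/13)
  u_3 = (-9/14, -27/14, 9/7)

Orthogonality check:
  u_2 · u_1 = 0 (should be 0)
  u_3 · u_1 = 0 (should be 0)
  u_3 · u_2 = 0 (should be 0)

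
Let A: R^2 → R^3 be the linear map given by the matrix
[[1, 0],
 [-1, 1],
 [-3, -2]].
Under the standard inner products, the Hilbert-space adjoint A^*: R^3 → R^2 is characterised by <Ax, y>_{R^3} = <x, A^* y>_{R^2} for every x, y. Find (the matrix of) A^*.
A^* = A^T =
[[1, -1, -3],
 [0, 1, -2]]

For real matrices with standard dot products, the defining identity <Ax, y> = <x, A^* y> gives (Ax)^T y = x^T (A^*) y, i.e. x^T A^T y = x^T (A^*) y. Since this holds for all x, y, we must have A^* = A^T. Therefore
A^* =
[[1, -1, -3],
 [0, 1, -2]].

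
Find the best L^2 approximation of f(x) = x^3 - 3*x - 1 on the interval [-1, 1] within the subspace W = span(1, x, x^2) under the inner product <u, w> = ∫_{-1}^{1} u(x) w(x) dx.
g(x) = -12*x/5 - 1

The best approximation g ∈ W is the orthogonal projection of f onto W. Writing g = a_0 + a_1 x + a_2 x^2, the coefficients solve the normal equations G · a = b where
  G_{ij} = <φ_i, φ_j> and b_i = <f, φ_i>, with φ_0 = 1, φ_1 = x, φ_2 = x^2.
G =
  [2, 0, 2/3]
  [0, 2/3, 0]
  [2/3, 0, 2/5],
b = (-2, -8/5, -2/3).
Solving gives a_0 = -1, a_1 = -12/5, a_2 = 0, so
  g(x) = -12*x/5 - 1.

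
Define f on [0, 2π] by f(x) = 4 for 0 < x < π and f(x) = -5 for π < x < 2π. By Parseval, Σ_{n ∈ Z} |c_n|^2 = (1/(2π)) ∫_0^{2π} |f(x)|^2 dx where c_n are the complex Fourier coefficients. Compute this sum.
Σ |c_n|^2 = 41/2

Parseval equates the L^2 energy of f (normalised by 1/(2π)) with the ℓ^2 sum of its Fourier coefficients: (1/(2π)) ∫_0^{2π} |f|^2 = Σ |c_n|^2.
Compute the left side: (1/(2π)) [∫_0^π 4^2 dx + ∫_π^{2π} (-5)^2 dx] = (1/(2π)) · (16π + 25π) = (16 + 25)/2 = 41/2.
So Σ_{n ∈ Z} |c_n|^2 = 41/2.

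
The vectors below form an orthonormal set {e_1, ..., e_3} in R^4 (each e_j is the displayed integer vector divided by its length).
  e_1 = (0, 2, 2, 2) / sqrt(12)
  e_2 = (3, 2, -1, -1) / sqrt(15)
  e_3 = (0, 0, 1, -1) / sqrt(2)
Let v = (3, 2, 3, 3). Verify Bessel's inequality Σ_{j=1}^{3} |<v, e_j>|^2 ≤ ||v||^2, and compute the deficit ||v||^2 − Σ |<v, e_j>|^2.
Σ |<v, e_j>|^2 = 123/5; ||v||^2 = 31; deficit = 32/5

Write each e_j = u_j / sqrt(<u_j, u_j>) where u_j is the displayed integer vector. Then <v, e_j> = <v, u_j> / sqrt(<u_j, u_j>), so |<v, e_j>|^2 = <v, u_j>^2 / <u_j, u_j>.
Coefficients: <v, e_1> = 16/sqrt(12), <v, e_2> = 7/sqrt(15), <v, e_3> = 0/sqrt(2).
Square and sum: Σ |<v, e_j>|^2 = 123/5.
Compute ||v||^2 = v·v = 31.
Deficit = 31 − 123/5 = 32/5 ≥ 0, confirming Bessel's inequality. (The deficit equals ||v − Σ <v,e_j> e_j||^2, the squared distance from v to span{e_j}.)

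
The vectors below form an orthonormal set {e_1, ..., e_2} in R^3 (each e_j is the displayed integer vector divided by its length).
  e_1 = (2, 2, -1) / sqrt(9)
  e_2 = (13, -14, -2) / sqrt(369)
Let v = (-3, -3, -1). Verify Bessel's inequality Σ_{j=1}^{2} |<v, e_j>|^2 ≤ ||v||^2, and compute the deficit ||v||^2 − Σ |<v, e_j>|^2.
Σ |<v, e_j>|^2 = 554/41; ||v||^2 = 19; deficit = 225/41

Write each e_j = u_j / sqrt(<u_j, u_j>) where u_j is the displayed integer vector. Then <v, e_j> = <v, u_j> / sqrt(<u_j, u_j>), so |<v, e_j>|^2 = <v, u_j>^2 / <u_j, u_j>.
Coefficients: <v, e_1> = -11/sqrt(9), <v, e_2> = 5/sqrt(369).
Square and sum: Σ |<v, e_j>|^2 = 554/41.
Compute ||v||^2 = v·v = 19.
Deficit = 19 − 554/41 = 225/41 ≥ 0, confirming Bessel's inequality. (The deficit equals ||v − Σ <v,e_j> e_j||^2, the squared distance from v to span{e_j}.)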